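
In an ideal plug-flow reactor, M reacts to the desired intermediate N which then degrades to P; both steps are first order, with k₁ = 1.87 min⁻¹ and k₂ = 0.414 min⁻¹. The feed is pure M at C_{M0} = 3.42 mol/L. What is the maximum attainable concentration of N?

For a first-order series the maximum intermediate yield is C_{N,max}/C_{M0} = (k₁/k₂)^[k₂/(k₂−k₁)].
= (1.87/0.414)^(0.414/(0.414−1.87)) = (4.517)^(-0.2843) = 0.6513.
C_{N,max} = 0.6513×3.42 = 2.23 mol/L.

2.23 mol/L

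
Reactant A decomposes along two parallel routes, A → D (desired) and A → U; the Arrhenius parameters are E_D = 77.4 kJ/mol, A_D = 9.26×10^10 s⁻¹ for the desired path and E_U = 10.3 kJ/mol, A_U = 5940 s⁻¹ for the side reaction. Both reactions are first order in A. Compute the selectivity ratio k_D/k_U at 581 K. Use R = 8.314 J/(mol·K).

14.5

Since both paths have the same order in A, the concentration cancels and S_{D/U} = k_D/k_U = (A_D/A_U)·exp[(E_U−E_D)/(RT)].
(E_U−E_D)/(RT) = (10.3−77.4)×10³/(8.314×581) = -67100/4830 = -13.89.
k_D/k_U = (9.26×10^10/5940)·exp(-13.89) = 1.559×10^7 × 9.272×10^-7 = 14.5.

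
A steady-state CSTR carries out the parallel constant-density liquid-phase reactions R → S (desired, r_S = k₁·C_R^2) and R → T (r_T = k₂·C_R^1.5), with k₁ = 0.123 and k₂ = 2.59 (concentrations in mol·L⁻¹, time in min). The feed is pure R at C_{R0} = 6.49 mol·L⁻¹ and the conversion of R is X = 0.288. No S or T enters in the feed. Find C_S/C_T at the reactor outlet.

Exit C_R = C_{R0}(1−X) = 6.49×0.712 = 4.621 mol·L⁻¹.
Rates in a CSTR are evaluated at the outlet concentration: r_S = 0.123×4.621^2 = 2.626, r_T = 2.59×4.621^1.5 = 25.73.
Overall selectivity = C_S/C_T = r_Sτ/(r_Tτ) = r_S/r_T = 0.102.

0.102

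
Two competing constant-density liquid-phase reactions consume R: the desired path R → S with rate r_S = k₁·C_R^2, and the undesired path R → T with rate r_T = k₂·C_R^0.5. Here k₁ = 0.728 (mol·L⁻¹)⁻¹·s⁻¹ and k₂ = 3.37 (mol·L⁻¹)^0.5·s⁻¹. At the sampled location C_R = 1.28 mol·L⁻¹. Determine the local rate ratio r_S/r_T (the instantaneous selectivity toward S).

S_{S/T} = r_S/r_T = (k₁·C_R^2)/(k₂·C_R^0.5) = (k₁/k₂)·C_R^1.5.
= (0.728×1.280^2) / (3.37×1.280^0.5) = 1.193/3.813 = 0.313.
Since the desired path is higher order in R, keeping C_R high (PFR or concentrated feed) favours S.

0.313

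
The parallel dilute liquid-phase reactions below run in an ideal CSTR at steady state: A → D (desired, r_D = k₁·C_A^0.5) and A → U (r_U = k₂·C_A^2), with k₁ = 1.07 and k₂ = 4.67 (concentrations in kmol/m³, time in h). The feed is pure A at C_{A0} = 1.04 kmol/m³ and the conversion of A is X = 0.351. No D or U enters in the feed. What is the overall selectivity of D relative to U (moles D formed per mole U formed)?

0.413

Exit C_A = C_{A0}(1−X) = 1.04×0.649 = 0.6750 kmol/m³.
Rates in a CSTR are evaluated at the outlet concentration: r_D = 1.07×0.6750^0.5 = 0.8791, r_U = 4.67×0.6750^2 = 2.128.
Overall selectivity = C_D/C_U = r_Dτ/(r_Uτ) = r_D/r_U = 0.413.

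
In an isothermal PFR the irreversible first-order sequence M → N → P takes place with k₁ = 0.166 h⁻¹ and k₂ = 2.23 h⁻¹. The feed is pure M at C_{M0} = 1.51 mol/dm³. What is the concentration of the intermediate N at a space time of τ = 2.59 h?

Solving the coupled first-order balances gives C_N(τ) = [k₁/(k₂−k₁)]·C_{M0}·(e^(−k₁τ) − e^(−k₂τ)).
e^(−k₁τ) = e^(−0.166×2.59) = e^(−0.4299) = 0.6505; e^(−k₂τ) = e^(−5.776) = 0.003102.
C_N = 0.166×1.51/(2.23−0.166) × (0.6505−0.003102) = 0.1214×0.6474 = 0.07863 mol/dm³.

0.0786 mol/dm³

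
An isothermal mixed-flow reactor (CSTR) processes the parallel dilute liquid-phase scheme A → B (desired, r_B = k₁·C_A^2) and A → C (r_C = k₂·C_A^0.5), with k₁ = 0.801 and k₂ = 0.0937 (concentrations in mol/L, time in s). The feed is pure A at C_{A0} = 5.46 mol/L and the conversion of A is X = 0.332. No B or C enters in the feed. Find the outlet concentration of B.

Exit C_A = C_{A0}(1−X) = 5.46×0.668 = 3.647 mol/L.
In a CSTR the entire volume is at exit conditions, so r_B = 0.801×3.647^2 = 10.66 and r_C = 0.0937×3.647^0.5 = 0.1789.
Fraction of consumed A going to B: r_B/(r_B+r_C) = 0.9835.
C_B = 0.9835·C_{A0}·X = 0.9835×5.46×0.332 = 1.78 mol/L.

1.78 mol/L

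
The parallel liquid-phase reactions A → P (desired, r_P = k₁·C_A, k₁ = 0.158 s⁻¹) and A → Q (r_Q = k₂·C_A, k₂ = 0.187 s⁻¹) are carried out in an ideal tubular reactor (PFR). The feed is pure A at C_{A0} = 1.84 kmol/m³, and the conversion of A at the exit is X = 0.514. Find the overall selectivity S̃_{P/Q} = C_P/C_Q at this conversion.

C_A = C_{A0}(1−X) = 0.8942 kmol/m³.
Both paths are first order in A, so the instantaneous fraction to P is constant: dC_P/d(−C_A) = k₁/(k₁+k₂) = 0.4580.
C_P = 0.4580·(C_{A0}−C_A) = 0.4580×0.9458 = 0.433 kmol/m³.
C_Q = (C_{A0}−C_A)−C_P = 0.5126 kmol/m³; S̃_{P/Q} = 0.4331/0.5126 = 0.845.

0.845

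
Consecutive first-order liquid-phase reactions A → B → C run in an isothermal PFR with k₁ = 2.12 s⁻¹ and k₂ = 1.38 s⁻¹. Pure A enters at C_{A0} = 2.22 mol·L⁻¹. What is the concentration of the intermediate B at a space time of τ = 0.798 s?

0.943 mol·L⁻¹

Solving the coupled first-order balances gives C_B(τ) = [k₁/(k₂−k₁)]·C_{A0}·(e^(−k₁τ) − e^(−k₂τ)).
e^(−k₁τ) = e^(−2.12×0.798) = e^(−1.692) = 0.1842; e^(−k₂τ) = e^(−1.101) = 0.3325.
C_B = 2.12×2.22/(1.38−2.12) × (0.1842−0.3325) = (-6.360)×(-0.1483) = 0.9430 mol·L⁻¹.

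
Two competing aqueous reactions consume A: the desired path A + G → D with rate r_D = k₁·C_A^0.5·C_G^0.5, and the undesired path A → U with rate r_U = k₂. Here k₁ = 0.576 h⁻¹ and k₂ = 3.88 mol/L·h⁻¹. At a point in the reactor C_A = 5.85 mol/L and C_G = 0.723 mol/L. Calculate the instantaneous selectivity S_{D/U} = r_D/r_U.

S_{D/U} = r_D/r_U = (k₁·C_A^0.5·C_G^0.5)/(k₂) = (k₁/k₂)·C_A^0.5·C_G^0.5.
= (0.576×5.850^0.5×0.7230^0.5) / (3.88) = 1.185/3.880 = 0.305.
Since the desired path is higher order in A, keeping C_A high (PFR or concentrated feed) favours D.

0.305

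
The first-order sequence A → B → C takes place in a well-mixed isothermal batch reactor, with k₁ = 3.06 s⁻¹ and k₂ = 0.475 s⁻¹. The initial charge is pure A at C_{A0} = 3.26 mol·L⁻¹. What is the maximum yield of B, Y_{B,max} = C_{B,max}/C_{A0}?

Evaluating C_B at t_opt = ln(k₂/k₁)/(k₂−k₁) gives C_{B,max}/C_{A0} = (k₁/k₂)^[k₂/(k₂−k₁)].
= (3.06/0.475)^(0.475/(0.475−3.06)) = (6.442)^(-0.1838) = 0.7101.

0.710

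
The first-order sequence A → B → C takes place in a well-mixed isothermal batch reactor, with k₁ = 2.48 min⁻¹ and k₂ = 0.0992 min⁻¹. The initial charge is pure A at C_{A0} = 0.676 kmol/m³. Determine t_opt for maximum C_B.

For first-order series the maximum of C_B occurs at t_opt = ln(k₂/k₁)/(k₂−k₁).
= ln(0.0992/2.48)/(0.0992−2.48) = ln(0.04000)/-2.381 = -3.219/-2.381 = 1.35 min.

1.35 min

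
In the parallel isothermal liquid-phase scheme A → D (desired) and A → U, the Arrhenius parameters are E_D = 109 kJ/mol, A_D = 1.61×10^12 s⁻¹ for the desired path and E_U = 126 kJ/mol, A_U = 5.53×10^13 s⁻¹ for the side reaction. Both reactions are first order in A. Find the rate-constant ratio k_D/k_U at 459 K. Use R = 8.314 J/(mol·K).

2.50

k_D/k_U = (A_D/A_U)·exp[−(E_D−E_U)/(RT)] = (A_D/A_U)·exp[(E_U−E_D)/(RT)].
(E_U−E_D)/(RT) = (126−109)×10³/(8.314×459) = 17000/3816 = 4.455.
k_D/k_U = (1.61×10^12/5.53×10^13)·exp(4.455) = 0.02911 × 86.04 = 2.50.
Since E_D < E_U, lowering the temperature improves selectivity toward D.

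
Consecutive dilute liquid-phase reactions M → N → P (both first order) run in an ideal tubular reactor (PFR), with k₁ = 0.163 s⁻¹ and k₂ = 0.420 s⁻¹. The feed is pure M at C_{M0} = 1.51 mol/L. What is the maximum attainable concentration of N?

0.322 mol/L

At the optimum, C_{N,max}/C_{M0} = (k₁/k₂)^[k₂/(k₂−k₁)].
= (0.163/0.420)^(0.420/(0.420−0.163)) = (0.3881)^(1.634) = 0.2129.
C_{N,max} = 0.2129×1.51 = 0.322 mol/L.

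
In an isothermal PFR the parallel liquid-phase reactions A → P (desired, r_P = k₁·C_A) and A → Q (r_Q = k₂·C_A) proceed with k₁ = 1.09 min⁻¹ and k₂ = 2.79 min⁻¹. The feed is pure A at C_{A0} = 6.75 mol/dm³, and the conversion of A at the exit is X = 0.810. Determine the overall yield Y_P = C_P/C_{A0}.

0.228

C_A = C_{A0}(1−X) = 1.282 mol/dm³.
Both paths are first order in A, so the instantaneous fraction to P is constant: dC_P/d(−C_A) = k₁/(k₁+k₂) = 0.2809.
C_P = 0.2809·(C_{A0}−C_A) = 0.2809×5.468 = 1.54 mol/dm³.
Y_P = C_P/C_{A0} = 1.536/6.75 = 0.228.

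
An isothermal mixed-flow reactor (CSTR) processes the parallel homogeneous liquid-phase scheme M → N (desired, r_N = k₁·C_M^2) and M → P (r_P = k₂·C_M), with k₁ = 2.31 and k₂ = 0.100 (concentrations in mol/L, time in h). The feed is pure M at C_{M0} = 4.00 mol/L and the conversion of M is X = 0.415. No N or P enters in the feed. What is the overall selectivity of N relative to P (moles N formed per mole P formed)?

Exit C_M = C_{M0}(1−X) = 4.00×0.585 = 2.340 mol/L.
In a CSTR the entire volume is at exit conditions, so r_N = 2.31×2.340^2 = 12.65 and r_P = 0.100×2.340 = 0.2340.
Overall selectivity = C_N/C_P = r_Nτ/(r_Pτ) = r_N/r_P = 54.1.

54.1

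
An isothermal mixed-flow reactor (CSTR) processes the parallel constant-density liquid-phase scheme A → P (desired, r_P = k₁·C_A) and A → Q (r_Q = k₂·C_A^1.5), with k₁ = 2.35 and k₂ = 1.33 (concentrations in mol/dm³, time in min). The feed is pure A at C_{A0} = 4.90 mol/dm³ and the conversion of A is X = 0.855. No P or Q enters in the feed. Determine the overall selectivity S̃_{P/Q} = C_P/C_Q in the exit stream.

Exit C_A = C_{A0}(1−X) = 4.90×0.145 = 0.7105 mol/dm³.
Rates in a CSTR are evaluated at the outlet concentration: r_P = 2.35×0.7105 = 1.670, r_Q = 1.33×0.7105^1.5 = 0.7965.
Overall selectivity = C_P/C_Q = r_Pτ/(r_Qτ) = r_P/r_Q = 2.10.

2.10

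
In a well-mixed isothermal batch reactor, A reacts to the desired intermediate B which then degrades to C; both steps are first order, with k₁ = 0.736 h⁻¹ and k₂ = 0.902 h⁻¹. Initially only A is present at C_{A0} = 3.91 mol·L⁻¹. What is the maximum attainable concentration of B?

Evaluating C_B at t_opt = ln(k₂/k₁)/(k₂−k₁) gives C_{B,max}/C_{A0} = (k₁/k₂)^[k₂/(k₂−k₁)].
= (0.736/0.902)^(0.902/(0.902−0.736)) = (0.8160)^(5.434) = 0.3312.
C_{B,max} = 0.3312×3.91 = 1.29 mol·L⁻¹.

1.29 mol·L⁻¹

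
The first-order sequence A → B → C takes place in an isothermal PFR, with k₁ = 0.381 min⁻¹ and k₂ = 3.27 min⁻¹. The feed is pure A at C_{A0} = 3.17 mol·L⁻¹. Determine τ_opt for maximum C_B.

0.744 min

The intermediate peaks when r₁ = r₂, i.e. k₁e^(−k₁τ) = k₂e^(−k₂τ), giving τ_opt = ln(k₂/k₁)/(k₂−k₁).
= ln(3.27/0.381)/(3.27−0.381) = ln(8.583)/2.889 = 2.150/2.889 = 0.744 min.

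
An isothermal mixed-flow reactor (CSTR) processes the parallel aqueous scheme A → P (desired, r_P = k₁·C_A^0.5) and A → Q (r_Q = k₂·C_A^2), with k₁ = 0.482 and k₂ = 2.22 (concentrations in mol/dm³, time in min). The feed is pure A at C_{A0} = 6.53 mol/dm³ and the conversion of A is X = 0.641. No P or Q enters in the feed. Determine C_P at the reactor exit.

0.239 mol/dm³

Exit C_A = C_{A0}(1−X) = 6.53×0.359 = 2.344 mol/dm³.
A CSTR operates uniformly at the exit composition, giving r_P = 0.7380 and r_Q = 12.20 (each k·C_A^n at C_A = 2.344).
Fraction of consumed A going to P: r_P/(r_P+r_Q) = 0.05704.
C_P = 0.05704·C_{A0}·X = 0.05704×6.53×0.641 = 0.239 mol/dm³.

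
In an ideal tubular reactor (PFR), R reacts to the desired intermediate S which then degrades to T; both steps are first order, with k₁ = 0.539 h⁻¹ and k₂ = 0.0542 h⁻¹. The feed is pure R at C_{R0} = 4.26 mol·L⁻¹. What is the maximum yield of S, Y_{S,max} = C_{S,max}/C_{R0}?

Evaluating C_S at τ_opt = ln(k₂/k₁)/(k₂−k₁) gives C_{S,max}/C_{R0} = (k₁/k₂)^[k₂/(k₂−k₁)].
= (0.539/0.0542)^(0.0542/(0.0542−0.539)) = (9.945)^(-0.1118) = 0.7735.

0.774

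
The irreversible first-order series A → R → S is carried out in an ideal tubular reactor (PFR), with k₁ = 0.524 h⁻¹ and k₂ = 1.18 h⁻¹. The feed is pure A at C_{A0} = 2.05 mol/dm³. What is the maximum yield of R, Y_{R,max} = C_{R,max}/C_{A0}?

0.232

At the optimum, C_{R,max}/C_{A0} = (k₁/k₂)^[k₂/(k₂−k₁)].
= (0.524/1.18)^(1.18/(1.18−0.524)) = (0.4441)^(1.799) = 0.2322.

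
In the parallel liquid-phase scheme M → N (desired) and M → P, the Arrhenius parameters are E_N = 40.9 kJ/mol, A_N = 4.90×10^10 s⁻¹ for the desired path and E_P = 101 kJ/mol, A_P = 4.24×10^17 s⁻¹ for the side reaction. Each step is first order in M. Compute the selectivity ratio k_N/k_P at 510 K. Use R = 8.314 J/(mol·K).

k_N/k_P = (A_N/A_P)·exp[−(E_N−E_P)/(RT)] = (A_N/A_P)·exp[(E_P−E_N)/(RT)].
(E_P−E_N)/(RT) = (101−40.9)×10³/(8.314×510) = 60100/4240 = 14.17.
k_N/k_P = (4.90×10^10/4.24×10^17)·exp(14.17) = 1.156×10^-7 × 1.431×10^6 = 0.165.

0.165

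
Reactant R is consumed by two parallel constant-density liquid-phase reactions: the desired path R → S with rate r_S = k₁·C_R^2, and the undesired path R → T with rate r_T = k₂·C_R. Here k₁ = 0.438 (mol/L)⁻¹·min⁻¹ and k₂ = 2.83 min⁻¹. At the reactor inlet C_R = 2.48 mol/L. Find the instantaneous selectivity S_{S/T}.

S_{S/T} = r_S/r_T = (k₁·C_R^2)/(k₂·C_R) = (k₁/k₂)·C_R.
= (0.438×2.480^2) / (2.83×2.480) = 2.694/7.018 = 0.384.

0.384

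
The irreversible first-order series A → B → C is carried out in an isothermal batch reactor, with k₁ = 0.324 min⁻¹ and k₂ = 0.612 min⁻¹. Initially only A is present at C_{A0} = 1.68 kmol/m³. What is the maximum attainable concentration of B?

0.435 kmol/m³

Evaluating C_B at t_opt = ln(k₂/k₁)/(k₂−k₁) gives C_{B,max}/C_{A0} = (k₁/k₂)^[k₂/(k₂−k₁)].
= (0.324/0.612)^(0.612/(0.612−0.324)) = (0.5294)^(2.125) = 0.2589.
C_{B,max} = 0.2589×1.68 = 0.435 kmol/m³.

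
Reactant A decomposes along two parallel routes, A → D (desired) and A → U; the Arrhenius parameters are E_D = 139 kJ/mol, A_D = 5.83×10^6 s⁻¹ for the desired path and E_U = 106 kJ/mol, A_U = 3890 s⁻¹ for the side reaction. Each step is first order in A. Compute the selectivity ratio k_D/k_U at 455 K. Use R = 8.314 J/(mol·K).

0.244

With equal orders, S_{D/U} = k_D/k_U = (A_D/A_U)·exp[(E_U−E_D)/(RT)].
(E_U−E_D)/(RT) = (106−139)×10³/(8.314×455) = -33000/3783 = -8.724.
k_D/k_U = (5.83×10^6/3890)·exp(-8.724) = 1499 × 1.627×10^-4 = 0.244.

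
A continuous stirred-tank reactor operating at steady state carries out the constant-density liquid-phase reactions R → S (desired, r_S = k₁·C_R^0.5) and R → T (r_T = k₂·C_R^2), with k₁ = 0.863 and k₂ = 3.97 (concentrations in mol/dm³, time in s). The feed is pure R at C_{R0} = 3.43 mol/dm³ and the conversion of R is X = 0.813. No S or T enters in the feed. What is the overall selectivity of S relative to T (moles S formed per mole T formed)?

Exit C_R = C_{R0}(1−X) = 3.43×0.187 = 0.6414 mol/dm³.
Rates in a CSTR are evaluated at the outlet concentration: r_S = 0.863×0.6414^0.5 = 0.6912, r_T = 3.97×0.6414^2 = 1.633.
Overall selectivity = C_S/C_T = r_Sτ/(r_Tτ) = r_S/r_T = 0.423.

0.423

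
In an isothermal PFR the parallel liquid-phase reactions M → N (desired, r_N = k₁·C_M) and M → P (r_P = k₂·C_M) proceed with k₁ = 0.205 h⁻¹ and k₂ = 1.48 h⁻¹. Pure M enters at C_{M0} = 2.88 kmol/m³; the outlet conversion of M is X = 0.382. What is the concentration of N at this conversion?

0.134 kmol/m³

C_M = C_{M0}(1−X) = 1.780 kmol/m³.
Both paths are first order in M, so the instantaneous fraction to N is constant: dC_N/d(−C_M) = k₁/(k₁+k₂) = 0.1217.
C_N = 0.1217·(C_{M0}−C_M) = 0.1217×1.100 = 0.134 kmol/m³.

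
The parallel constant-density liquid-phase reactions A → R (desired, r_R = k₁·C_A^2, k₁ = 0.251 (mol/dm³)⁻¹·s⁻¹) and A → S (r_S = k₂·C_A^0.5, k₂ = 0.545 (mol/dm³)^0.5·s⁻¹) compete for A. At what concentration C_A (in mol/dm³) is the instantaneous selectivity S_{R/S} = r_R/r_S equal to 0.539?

S_{R/S} = (k₁/k₂)·C_A^1.5 ⇒ C_A = (S·k₂/k₁)^(1/1.5).
= (0.539×0.545/0.251)^(0.6667) = (1.170)^(0.6667) = 1.11 mol/dm³.

1.11 mol/dm³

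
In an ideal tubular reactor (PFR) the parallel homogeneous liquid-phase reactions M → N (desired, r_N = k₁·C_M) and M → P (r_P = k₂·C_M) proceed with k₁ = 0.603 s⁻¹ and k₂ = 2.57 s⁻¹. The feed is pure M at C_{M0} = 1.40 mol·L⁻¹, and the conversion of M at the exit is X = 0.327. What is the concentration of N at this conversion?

0.0870 mol·L⁻¹

C_M = C_{M0}(1−X) = 0.9422 mol·L⁻¹.
Both paths are first order in M, so the instantaneous fraction to N is constant: dC_N/d(−C_M) = k₁/(k₁+k₂) = 0.1900.
C_N = 0.1900·(C_{M0}−C_M) = 0.1900×0.4578 = 0.0870 mol·L⁻¹.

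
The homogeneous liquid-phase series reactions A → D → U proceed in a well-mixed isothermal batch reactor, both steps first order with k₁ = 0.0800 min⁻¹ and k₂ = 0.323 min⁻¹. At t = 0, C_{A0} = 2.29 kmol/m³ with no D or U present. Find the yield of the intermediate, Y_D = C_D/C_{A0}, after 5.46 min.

0.156

The intermediate concentration in a first-order A→B→C sequence is C_D = k₁C_{A0}(e^(−k₁t) − e^(−k₂t))/(k₂−k₁).
e^(−k₁t) = e^(−0.0800×5.46) = e^(−0.4368) = 0.6461; e^(−k₂t) = e^(−1.764) = 0.1714.
C_D = 0.0800×2.29/(0.323−0.0800) × (0.6461−0.1714) = 0.7539×0.4747 = 0.3579 kmol/m³.
Y_D = C_D/C_{A0} = 0.3579/2.29 = 0.156.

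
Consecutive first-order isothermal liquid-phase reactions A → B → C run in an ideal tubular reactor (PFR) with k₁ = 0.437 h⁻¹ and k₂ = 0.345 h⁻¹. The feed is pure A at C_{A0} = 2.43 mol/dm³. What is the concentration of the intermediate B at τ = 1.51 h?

0.889 mol/dm³

Solving the coupled first-order balances gives C_B(τ) = [k₁/(k₂−k₁)]·C_{A0}·(e^(−k₁τ) − e^(−k₂τ)).
e^(−k₁τ) = e^(−0.437×1.51) = e^(−0.6599) = 0.5169; e^(−k₂τ) = e^(−0.5209) = 0.5940.
C_B = 0.437×2.43/(0.345−0.437) × (0.5169−0.5940) = (-11.54)×(-0.07704) = 0.8892 mol/dm³.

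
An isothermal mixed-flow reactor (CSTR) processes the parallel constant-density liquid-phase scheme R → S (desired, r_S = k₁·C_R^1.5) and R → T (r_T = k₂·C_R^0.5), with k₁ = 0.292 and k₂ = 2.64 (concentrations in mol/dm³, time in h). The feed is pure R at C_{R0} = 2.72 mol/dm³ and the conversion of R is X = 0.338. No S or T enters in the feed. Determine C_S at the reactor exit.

Exit C_R = C_{R0}(1−X) = 2.72×0.662 = 1.801 mol/dm³.
A CSTR operates uniformly at the exit composition, giving r_S = 0.7055 and r_T = 3.543 (each k·C_R^n at C_R = 1.801).
Fraction of consumed R going to S: r_S/(r_S+r_T) = 0.1661.
C_S = 0.1661·C_{R0}·X = 0.1661×2.72×0.338 = 0.153 mol/dm³.

0.153 mol/dm³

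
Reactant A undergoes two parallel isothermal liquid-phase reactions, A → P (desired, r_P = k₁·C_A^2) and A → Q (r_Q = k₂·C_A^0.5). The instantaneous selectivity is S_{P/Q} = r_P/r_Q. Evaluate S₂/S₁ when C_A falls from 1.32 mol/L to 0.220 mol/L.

0.0680

S_{P/Q} = (k₁/k₂)·C_A^1.5, so S₂/S₁ = (C_{A,2}/C_{A,1})^1.5.
= (0.220/1.32)^1.5 = (0.1667)^1.5 = 0.0680.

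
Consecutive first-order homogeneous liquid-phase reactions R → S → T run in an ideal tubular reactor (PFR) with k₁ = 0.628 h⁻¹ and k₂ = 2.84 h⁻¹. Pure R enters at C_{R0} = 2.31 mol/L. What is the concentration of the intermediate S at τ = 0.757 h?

0.331 mol/L

The intermediate concentration in a first-order A→B→C sequence is C_S = k₁C_{R0}(e^(−k₁τ) − e^(−k₂τ))/(k₂−k₁).
e^(−k₁τ) = e^(−0.628×0.757) = e^(−0.4754) = 0.6216; e^(−k₂τ) = e^(−2.150) = 0.1165.
C_S = 0.628×2.31/(2.84−0.628) × (0.6216−0.1165) = 0.6558×0.5051 = 0.3313 mol/L.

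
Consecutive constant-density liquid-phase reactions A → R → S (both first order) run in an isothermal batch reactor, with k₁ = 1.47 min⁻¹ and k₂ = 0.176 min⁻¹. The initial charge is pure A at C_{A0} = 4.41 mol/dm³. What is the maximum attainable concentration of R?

3.30 mol/dm³

Evaluating C_R at t_opt = ln(k₂/k₁)/(k₂−k₁) gives C_{R,max}/C_{A0} = (k₁/k₂)^[k₂/(k₂−k₁)].
= (1.47/0.176)^(0.176/(0.176−1.47)) = (8.352)^(-0.1360) = 0.7492.
C_{R,max} = 0.7492×4.41 = 3.30 mol/dm³.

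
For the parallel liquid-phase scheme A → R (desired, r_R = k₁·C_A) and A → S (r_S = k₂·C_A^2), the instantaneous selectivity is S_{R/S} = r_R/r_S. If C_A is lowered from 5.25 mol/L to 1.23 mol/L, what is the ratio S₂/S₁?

S_{R/S} = (k₁/k₂)·C_A⁻¹, so S₂/S₁ = (C_{A,2}/C_{A,1})⁻¹.
= 5.25/1.23 = 4.27.
Selectivity toward R rises as C_A falls — low-concentration operation is favoured.

4.27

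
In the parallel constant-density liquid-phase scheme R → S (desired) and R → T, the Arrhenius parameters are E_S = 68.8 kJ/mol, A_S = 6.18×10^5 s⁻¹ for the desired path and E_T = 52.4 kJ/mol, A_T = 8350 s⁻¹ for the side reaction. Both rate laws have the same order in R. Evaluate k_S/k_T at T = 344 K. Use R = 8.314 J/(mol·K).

0.239

With equal orders, S_{S/T} = k_S/k_T = (A_S/A_T)·exp[(E_T−E_S)/(RT)].
(E_T−E_S)/(RT) = (52.4−68.8)×10³/(8.314×344) = -16400/2860 = -5.734.
k_S/k_T = (6.18×10^5/8350)·exp(-5.734) = 74.01 × 0.003233 = 0.239.
Since E_S > E_T, raising the temperature improves selectivity toward S.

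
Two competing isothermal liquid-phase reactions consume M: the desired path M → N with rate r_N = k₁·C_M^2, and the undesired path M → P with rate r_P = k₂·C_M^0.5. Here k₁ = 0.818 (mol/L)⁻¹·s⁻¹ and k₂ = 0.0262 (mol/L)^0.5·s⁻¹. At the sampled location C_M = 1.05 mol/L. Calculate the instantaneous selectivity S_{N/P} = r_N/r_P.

33.6

S_{N/P} = r_N/r_P = (k₁·C_M^2)/(k₂·C_M^0.5) = (k₁/k₂)·C_M^1.5.
= (0.818×1.050^2) / (0.0262×1.050^0.5) = 0.9018/0.02685 = 33.6.
Since the desired path is higher order in M, keeping C_M high (PFR or concentrated feed) favours N.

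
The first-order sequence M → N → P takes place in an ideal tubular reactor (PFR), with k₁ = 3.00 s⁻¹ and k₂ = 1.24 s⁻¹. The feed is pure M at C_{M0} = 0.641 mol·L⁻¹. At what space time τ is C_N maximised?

The intermediate peaks when r₁ = r₂, i.e. k₁e^(−k₁τ) = k₂e^(−k₂τ), giving τ_opt = ln(k₂/k₁)/(k₂−k₁).
= ln(1.24/3.00)/(1.24−3.00) = ln(0.4133)/-1.760 = -0.8835/-1.760 = 0.502 s.

0.502 s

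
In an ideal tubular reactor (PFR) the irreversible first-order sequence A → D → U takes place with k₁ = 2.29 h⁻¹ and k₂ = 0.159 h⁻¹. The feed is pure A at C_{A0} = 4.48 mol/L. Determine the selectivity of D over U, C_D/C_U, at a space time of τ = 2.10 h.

The intermediate concentration in a first-order A→B→C sequence is C_D = k₁C_{A0}(e^(−k₁τ) − e^(−k₂τ))/(k₂−k₁).
e^(−k₁τ) = e^(−2.29×2.10) = e^(−4.809) = 0.008156; e^(−k₂τ) = e^(−0.3339) = 0.7161.
C_D = 2.29×4.48/(0.159−2.29) × (0.008156−0.7161) = (-4.814)×(-0.7080) = 3.408 mol/L.
C_A = C_{A0}e^(−k₁τ) = 0.03654 mol/L, so C_U = C_{A0}−C_A−C_D = 1.035 mol/L; C_D/C_U = 3.29.

3.29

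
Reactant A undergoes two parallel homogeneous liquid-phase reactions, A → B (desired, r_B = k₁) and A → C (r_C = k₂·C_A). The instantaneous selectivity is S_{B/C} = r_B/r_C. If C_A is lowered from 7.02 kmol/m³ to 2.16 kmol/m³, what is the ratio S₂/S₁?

3.25

S_{B/C} = (k₁/k₂)·C_A⁻¹, so S₂/S₁ = (C_{A,2}/C_{A,1})⁻¹.
= 7.02/2.16 = 3.25.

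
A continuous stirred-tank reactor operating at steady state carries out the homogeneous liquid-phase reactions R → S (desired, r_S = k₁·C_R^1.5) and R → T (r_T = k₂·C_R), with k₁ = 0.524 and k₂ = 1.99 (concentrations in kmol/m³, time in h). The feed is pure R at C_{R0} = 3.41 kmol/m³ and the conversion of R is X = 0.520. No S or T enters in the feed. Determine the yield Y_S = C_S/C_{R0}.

Exit C_R = C_{R0}(1−X) = 3.41×0.480 = 1.637 kmol/m³.
A CSTR operates uniformly at the exit composition, giving r_S = 1.097 and r_T = 3.257 (each k·C_R^n at C_R = 1.637).
Fraction of consumed R going to S: r_S/(r_S+r_T) = 0.2520.
C_S = 0.2520·C_{R0}·X = 0.2520×3.41×0.520 = 0.447 kmol/m³; Y_S = C_S/C_{R0} = 0.131.

0.131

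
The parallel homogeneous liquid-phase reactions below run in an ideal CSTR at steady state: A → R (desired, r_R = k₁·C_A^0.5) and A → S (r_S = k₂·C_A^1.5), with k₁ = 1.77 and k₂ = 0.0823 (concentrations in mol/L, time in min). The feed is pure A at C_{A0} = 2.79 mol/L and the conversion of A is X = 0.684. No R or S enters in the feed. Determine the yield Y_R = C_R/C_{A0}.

Exit C_A = C_{A0}(1−X) = 2.79×0.316 = 0.8816 mol/L.
Rates in a CSTR are evaluated at the outlet concentration: r_R = 1.77×0.8816^0.5 = 1.662, r_S = 0.0823×0.8816^1.5 = 0.06813.
Fraction of consumed A going to R: r_R/(r_R+r_S) = 0.9606.
C_R = 0.9606·C_{A0}·X = 0.9606×2.79×0.684 = 1.83 mol/L; Y_R = C_R/C_{A0} = 0.657.

0.657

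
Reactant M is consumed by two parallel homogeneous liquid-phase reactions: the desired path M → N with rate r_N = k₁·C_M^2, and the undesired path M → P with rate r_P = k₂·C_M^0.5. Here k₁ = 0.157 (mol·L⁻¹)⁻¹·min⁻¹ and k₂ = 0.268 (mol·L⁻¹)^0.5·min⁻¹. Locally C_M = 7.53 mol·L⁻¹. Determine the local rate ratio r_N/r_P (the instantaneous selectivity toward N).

S_{N/P} = r_N/r_P = (k₁·C_M^2)/(k₂·C_M^0.5) = (k₁/k₂)·C_M^1.5.
= (0.157×7.530^2) / (0.268×7.530^0.5) = 8.902/0.7354 = 12.1.

12.1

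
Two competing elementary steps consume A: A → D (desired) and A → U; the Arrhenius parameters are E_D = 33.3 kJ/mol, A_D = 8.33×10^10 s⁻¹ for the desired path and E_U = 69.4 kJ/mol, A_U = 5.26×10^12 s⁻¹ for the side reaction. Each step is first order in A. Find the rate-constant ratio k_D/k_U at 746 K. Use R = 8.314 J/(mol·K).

5.34

With equal orders, S_{D/U} = k_D/k_U = (A_D/A_U)·exp[(E_U−E_D)/(RT)].
(E_U−E_D)/(RT) = (69.4−33.3)×10³/(8.314×746) = 36100/6202 = 5.820.
k_D/k_U = (8.33×10^10/5.26×10^12)·exp(5.820) = 0.01584 × 337.1 = 5.34.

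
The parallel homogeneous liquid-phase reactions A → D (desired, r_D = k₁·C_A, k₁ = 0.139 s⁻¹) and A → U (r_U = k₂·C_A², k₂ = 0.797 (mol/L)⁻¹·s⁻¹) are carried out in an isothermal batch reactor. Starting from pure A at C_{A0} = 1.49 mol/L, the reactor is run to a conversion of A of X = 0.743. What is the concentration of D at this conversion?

C_A = C_{A0}(1−X) = 0.3829 mol/L.
Along a PFR/batch, dC_D/dC_A = −r_D/(r_D+r_U) = −k₁/(k₁+k₂·C_A).
Integrating from C_{A0} to C_A: C_D = (0.139/0.797)·ln[(0.139+0.797·1.49)/(0.139+0.797·0.383)] = 0.1744·ln(1.327/0.4442) = 0.1908 mol/L.

0.191 mol/L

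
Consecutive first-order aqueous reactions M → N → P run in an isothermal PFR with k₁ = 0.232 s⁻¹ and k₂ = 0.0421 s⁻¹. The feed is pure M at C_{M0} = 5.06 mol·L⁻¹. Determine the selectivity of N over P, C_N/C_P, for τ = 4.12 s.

The intermediate concentration in a first-order A→B→C sequence is C_N = k₁C_{M0}(e^(−k₁τ) − e^(−k₂τ))/(k₂−k₁).
e^(−k₁τ) = e^(−0.232×4.12) = e^(−0.9558) = 0.3845; e^(−k₂τ) = e^(−0.1735) = 0.8408.
C_N = 0.232×5.06/(0.0421−0.232) × (0.3845−0.8408) = (-6.182)×(-0.4563) = 2.821 mol·L⁻¹.
C_M = C_{M0}e^(−k₁τ) = 1.946 mol·L⁻¹, so C_P = C_{M0}−C_M−C_N = 0.2939 mol·L⁻¹; C_N/C_P = 9.60.

9.60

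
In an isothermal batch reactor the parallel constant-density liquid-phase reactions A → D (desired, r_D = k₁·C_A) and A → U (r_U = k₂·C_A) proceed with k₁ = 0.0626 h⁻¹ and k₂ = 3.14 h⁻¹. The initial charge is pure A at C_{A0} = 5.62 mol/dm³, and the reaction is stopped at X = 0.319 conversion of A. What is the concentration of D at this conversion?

C_A = C_{A0}(1−X) = 3.827 mol/dm³.
Both paths are first order in A, so the instantaneous fraction to D is constant: dC_D/d(−C_A) = k₁/(k₁+k₂) = 0.01955.
C_D = 0.01955·(C_{A0}−C_A) = 0.01955×1.793 = 0.0350 mol/dm³.

0.0350 mol/dm³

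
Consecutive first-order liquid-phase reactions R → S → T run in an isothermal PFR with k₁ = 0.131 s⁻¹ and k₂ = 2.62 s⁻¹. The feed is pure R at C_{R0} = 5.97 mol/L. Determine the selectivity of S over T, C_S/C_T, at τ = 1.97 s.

Solving the coupled first-order balances gives C_S(τ) = [k₁/(k₂−k₁)]·C_{R0}·(e^(−k₁τ) − e^(−k₂τ)).
e^(−k₁τ) = e^(−0.131×1.97) = e^(−0.2581) = 0.7725; e^(−k₂τ) = e^(−5.161) = 0.005734.
C_S = 0.131×5.97/(2.62−0.131) × (0.7725−0.005734) = 0.3142×0.7668 = 0.2409 mol/L.
C_R = C_{R0}e^(−k₁τ) = 4.612 mol/L, so C_T = C_{R0}−C_R−C_S = 1.117 mol/L; C_S/C_T = 0.216.

0.216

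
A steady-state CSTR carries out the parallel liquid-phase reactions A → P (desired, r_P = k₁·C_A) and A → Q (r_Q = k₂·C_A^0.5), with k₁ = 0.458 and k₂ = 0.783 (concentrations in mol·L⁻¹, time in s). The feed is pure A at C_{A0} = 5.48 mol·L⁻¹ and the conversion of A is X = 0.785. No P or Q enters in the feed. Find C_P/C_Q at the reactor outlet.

Exit C_A = C_{A0}(1−X) = 5.48×0.215 = 1.178 mol·L⁻¹.
Rates in a CSTR are evaluated at the outlet concentration: r_P = 0.458×1.178 = 0.5396, r_Q = 0.783×1.178^0.5 = 0.8499.
Overall selectivity = C_P/C_Q = r_Pτ/(r_Qτ) = r_P/r_Q = 0.635.

0.635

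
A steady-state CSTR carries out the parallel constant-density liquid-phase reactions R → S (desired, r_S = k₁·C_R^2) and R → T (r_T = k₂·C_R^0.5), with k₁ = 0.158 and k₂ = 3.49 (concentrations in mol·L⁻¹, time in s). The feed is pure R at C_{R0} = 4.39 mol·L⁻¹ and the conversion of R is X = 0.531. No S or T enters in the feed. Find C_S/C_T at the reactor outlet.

0.134

Exit C_R = C_{R0}(1−X) = 4.39×0.469 = 2.059 mol·L⁻¹.
A CSTR operates uniformly at the exit composition, giving r_S = 0.6698 and r_T = 5.008 (each k·C_R^n at C_R = 2.059).
Overall selectivity = C_S/C_T = r_Sτ/(r_Tτ) = r_S/r_T = 0.134.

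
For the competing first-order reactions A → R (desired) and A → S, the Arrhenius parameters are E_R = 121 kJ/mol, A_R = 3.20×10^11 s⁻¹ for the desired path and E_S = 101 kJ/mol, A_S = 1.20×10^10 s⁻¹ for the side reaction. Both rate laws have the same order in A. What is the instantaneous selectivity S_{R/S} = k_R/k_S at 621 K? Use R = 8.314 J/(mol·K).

k_R/k_S = (A_R/A_S)·exp[−(E_R−E_S)/(RT)] = (A_R/A_S)·exp[(E_S−E_R)/(RT)].
(E_S−E_R)/(RT) = (101−121)×10³/(8.314×621) = -20000/5163 = -3.874.
k_R/k_S = (3.20×10^11/1.20×10^10)·exp(-3.874) = 26.67 × 0.02078 = 0.554.

0.554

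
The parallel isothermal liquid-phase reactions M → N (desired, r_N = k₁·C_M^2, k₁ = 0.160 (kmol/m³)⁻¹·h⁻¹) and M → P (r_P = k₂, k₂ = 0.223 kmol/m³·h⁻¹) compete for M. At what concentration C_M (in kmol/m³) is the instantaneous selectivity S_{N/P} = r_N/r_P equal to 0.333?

S_{N/P} = (k₁/k₂)·C_M^2 ⇒ C_M = (S·k₂/k₁)^(0.5).
= (0.333×0.223/0.160)^(0.5) = (0.4641)^(0.5) = 0.681 kmol/m³.

0.681 kmol/m³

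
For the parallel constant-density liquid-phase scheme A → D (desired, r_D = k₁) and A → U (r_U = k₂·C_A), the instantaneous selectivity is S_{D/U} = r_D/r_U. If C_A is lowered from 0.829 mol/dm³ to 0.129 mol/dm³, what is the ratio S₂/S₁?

6.43

S_{D/U} = (k₁/k₂)·C_A⁻¹, so S₂/S₁ = (C_{A,2}/C_{A,1})⁻¹.
= 0.829/0.129 = 6.43.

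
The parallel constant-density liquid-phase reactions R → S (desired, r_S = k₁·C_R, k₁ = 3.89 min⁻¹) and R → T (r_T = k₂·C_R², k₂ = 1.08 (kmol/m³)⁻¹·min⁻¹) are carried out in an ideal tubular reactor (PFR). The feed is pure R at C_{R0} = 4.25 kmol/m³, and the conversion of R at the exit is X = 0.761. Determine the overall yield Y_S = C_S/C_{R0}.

0.450

C_R = C_{R0}(1−X) = 1.016 kmol/m³.
Along a PFR/batch, dC_S/dC_R = −r_S/(r_S+r_T) = −k₁/(k₁+k₂·C_R).
Integrating from C_{R0} to C_R: C_S = (3.89/1.08)·ln[(3.89+1.08·4.25)/(3.89+1.08·1.02)] = 3.602·ln(8.480/4.987) = 1.912 kmol/m³.
Y_S = C_S/C_{R0} = 1.912/4.25 = 0.450.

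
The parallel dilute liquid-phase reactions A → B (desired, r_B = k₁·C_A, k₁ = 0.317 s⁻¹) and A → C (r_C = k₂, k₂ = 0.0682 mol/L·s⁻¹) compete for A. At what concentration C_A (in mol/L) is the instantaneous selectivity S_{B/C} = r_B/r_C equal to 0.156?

0.0336 mol/L

S_{B/C} = (k₁/k₂)·C_A ⇒ C_A = S·k₂/k₁.
= 0.156×0.0682/0.317 = 0.0336 mol/L.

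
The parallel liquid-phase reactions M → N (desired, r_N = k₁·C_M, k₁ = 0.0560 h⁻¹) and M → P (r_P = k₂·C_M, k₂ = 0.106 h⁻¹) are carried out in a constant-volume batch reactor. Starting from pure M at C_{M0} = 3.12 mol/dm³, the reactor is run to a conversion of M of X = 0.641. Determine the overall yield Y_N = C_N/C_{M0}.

0.222

C_M = C_{M0}(1−X) = 1.120 mol/dm³.
Both paths are first order in M, so the instantaneous fraction to N is constant: dC_N/d(−C_M) = k₁/(k₁+k₂) = 0.3457.
C_N = 0.3457·(C_{M0}−C_M) = 0.3457×2.000 = 0.691 mol/dm³.
Y_N = C_N/C_{M0} = 0.6913/3.12 = 0.222.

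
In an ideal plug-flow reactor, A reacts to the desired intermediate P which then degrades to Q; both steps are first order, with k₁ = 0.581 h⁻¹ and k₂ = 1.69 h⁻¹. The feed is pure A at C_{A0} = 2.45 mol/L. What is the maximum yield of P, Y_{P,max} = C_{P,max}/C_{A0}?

0.196

Evaluating C_P at τ_opt = ln(k₂/k₁)/(k₂−k₁) gives C_{P,max}/C_{A0} = (k₁/k₂)^[k₂/(k₂−k₁)].
= (0.581/1.69)^(1.69/(1.69−0.581)) = (0.3438)^(1.524) = 0.1965.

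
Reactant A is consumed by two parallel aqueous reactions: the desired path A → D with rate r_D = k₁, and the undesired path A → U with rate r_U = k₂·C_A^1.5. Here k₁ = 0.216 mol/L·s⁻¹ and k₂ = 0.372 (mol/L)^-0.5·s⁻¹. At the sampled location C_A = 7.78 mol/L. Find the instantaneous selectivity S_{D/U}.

S_{D/U} = r_D/r_U = (k₁)/(k₂·C_A^1.5) = (k₁/k₂)·C_A^-1.5.
= (0.216) / (0.372×7.780^1.5) = 0.2160/8.073 = 0.0268.
The undesired path is higher order in A, so low C_A (CSTR or dilute feed) favours D.

0.0268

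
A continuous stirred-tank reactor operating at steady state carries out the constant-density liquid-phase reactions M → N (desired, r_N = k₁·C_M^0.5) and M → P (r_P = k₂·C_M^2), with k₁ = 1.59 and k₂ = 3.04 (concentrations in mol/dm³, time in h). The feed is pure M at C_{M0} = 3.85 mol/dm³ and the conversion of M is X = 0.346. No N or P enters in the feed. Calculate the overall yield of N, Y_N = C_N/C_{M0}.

0.0401

Exit C_M = C_{M0}(1−X) = 3.85×0.654 = 2.518 mol/dm³.
Rates in a CSTR are evaluated at the outlet concentration: r_N = 1.59×2.518^0.5 = 2.523, r_P = 3.04×2.518^2 = 19.27.
Fraction of consumed M going to N: r_N/(r_N+r_P) = 0.1158.
C_N = 0.1158·C_{M0}·X = 0.1158×3.85×0.346 = 0.154 mol/dm³; Y_N = C_N/C_{M0} = 0.0401.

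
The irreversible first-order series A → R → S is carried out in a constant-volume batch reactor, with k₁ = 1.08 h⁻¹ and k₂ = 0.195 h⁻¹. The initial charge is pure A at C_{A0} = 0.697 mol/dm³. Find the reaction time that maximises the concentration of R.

The intermediate peaks when r₁ = r₂, i.e. k₁e^(−k₁t) = k₂e^(−k₂t), giving t_opt = ln(k₂/k₁)/(k₂−k₁).
= ln(0.195/1.08)/(0.195−1.08) = ln(0.1806)/-0.8850 = -1.712/-0.8850 = 1.93 h.

1.93 h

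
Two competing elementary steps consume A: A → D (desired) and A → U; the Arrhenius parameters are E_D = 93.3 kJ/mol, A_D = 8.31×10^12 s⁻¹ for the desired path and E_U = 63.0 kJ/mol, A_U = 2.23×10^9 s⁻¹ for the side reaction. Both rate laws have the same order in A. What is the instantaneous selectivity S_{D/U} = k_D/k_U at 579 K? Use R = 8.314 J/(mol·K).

6.88

k_D/k_U = (A_D/A_U)·exp[−(E_D−E_U)/(RT)] = (A_D/A_U)·exp[(E_U−E_D)/(RT)].
(E_U−E_D)/(RT) = (63.0−93.3)×10³/(8.314×579) = -30300/4814 = -6.294.
k_D/k_U = (8.31×10^12/2.23×10^9)·exp(-6.294) = 3726 × 0.001847 = 6.88.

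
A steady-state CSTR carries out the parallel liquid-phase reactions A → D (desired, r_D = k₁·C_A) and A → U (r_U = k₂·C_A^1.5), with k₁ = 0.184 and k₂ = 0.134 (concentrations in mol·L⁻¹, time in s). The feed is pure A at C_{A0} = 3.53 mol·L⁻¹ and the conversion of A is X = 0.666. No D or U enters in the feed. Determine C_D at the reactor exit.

Exit C_A = C_{A0}(1−X) = 3.53×0.334 = 1.179 mol·L⁻¹.
In a CSTR the entire volume is at exit conditions, so r_D = 0.184×1.179 = 0.2169 and r_U = 0.134×1.179^1.5 = 0.1715.
Fraction of consumed A going to D: r_D/(r_D+r_U) = 0.5584.
C_D = 0.5584·C_{A0}·X = 0.5584×3.53×0.666 = 1.31 mol·L⁻¹.

1.31 mol·L⁻¹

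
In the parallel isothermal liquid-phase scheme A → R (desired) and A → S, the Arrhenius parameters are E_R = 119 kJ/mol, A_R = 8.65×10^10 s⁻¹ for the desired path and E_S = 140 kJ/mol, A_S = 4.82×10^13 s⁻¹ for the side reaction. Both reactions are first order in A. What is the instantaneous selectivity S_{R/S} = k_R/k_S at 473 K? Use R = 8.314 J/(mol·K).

0.374

With equal orders, S_{R/S} = k_R/k_S = (A_R/A_S)·exp[(E_S−E_R)/(RT)].
(E_S−E_R)/(RT) = (140−119)×10³/(8.314×473) = 21000/3933 = 5.340.
k_R/k_S = (8.65×10^10/4.82×10^13)·exp(5.340) = 0.001795 × 208.5 = 0.374.
Since E_R < E_S, lowering the temperature improves selectivity toward R.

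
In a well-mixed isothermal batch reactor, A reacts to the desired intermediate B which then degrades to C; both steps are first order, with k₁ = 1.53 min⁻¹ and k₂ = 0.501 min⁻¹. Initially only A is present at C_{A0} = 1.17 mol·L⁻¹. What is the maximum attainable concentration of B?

0.679 mol·L⁻¹

Evaluating C_B at t_opt = ln(k₂/k₁)/(k₂−k₁) gives C_{B,max}/C_{A0} = (k₁/k₂)^[k₂/(k₂−k₁)].
= (1.53/0.501)^(0.501/(0.501−1.53)) = (3.054)^(-0.4869) = 0.5807.
C_{B,max} = 0.5807×1.17 = 0.679 mol·L⁻¹.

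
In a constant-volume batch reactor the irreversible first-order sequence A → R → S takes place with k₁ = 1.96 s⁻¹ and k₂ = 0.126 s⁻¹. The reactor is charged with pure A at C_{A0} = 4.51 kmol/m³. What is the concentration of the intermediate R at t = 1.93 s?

The intermediate concentration in a first-order A→B→C sequence is C_R = k₁C_{A0}(e^(−k₁t) − e^(−k₂t))/(k₂−k₁).
e^(−k₁t) = e^(−1.96×1.93) = e^(−3.783) = 0.02276; e^(−k₂t) = e^(−0.2432) = 0.7841.
C_R = 1.96×4.51/(0.126−1.96) × (0.02276−0.7841) = (-4.820)×(-0.7614) = 3.670 kmol/m³.

3.67 kmol/m³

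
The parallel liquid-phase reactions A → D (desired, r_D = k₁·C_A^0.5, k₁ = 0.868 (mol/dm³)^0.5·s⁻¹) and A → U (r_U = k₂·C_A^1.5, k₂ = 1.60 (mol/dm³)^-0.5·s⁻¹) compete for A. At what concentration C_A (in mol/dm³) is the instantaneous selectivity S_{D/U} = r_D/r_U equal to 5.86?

0.0926 mol/dm³

S_{D/U} = (k₁/k₂)·C_A⁻¹ ⇒ C_A = (S·k₂/k₁)^(-1).
= (5.86×1.60/0.868)^(-1) = (10.80)^(-1) = 0.0926 mol/dm³.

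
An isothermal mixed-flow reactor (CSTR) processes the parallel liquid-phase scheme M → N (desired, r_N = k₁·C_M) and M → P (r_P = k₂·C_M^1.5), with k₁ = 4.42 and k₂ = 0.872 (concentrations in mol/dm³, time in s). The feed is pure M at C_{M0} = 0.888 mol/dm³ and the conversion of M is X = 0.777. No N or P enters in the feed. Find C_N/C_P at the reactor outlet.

Exit C_M = C_{M0}(1−X) = 0.888×0.223 = 0.1980 mol/dm³.
Rates in a CSTR are evaluated at the outlet concentration: r_N = 4.42×0.1980 = 0.8753, r_P = 0.872×0.1980^1.5 = 0.07684.
Overall selectivity = C_N/C_P = r_Nτ/(r_Pτ) = r_N/r_P = 11.4.

11.4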